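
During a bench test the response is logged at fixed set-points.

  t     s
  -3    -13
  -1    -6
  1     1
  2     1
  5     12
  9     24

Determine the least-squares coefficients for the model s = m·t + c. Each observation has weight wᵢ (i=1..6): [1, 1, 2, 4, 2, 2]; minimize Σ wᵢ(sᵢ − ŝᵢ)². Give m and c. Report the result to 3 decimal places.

m = 3.061, c = -3.758

Sums needed: Σwᵢ·t·t = 240, Σwᵢ·t = 34, Σwᵢ·1 = 12.
Right-hand side: Σwᵢ·t·s = 607, Σwᵢ·s = 59.
Normal equations: [[240, 34]; [34, 12]]·[m, c]ᵀ = [607, 59]ᵀ.
Determinant 240·12 − 34² = 1724.
m = (607·12 − 34·59)/1724 = 2639/862; c = (240·59 − 34·607)/1724 = -3239/862.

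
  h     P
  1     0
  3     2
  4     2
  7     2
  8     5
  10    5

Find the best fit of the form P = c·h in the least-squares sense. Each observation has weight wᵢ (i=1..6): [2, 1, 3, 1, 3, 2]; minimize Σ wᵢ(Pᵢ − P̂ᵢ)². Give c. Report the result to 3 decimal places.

c = 0.528

Sums needed: Σwᵢ·h·h = 500.
Moment sums: Σwᵢ·h·P = 264.
Normal equations: [[500]]·[c]ᵀ = [264]ᵀ.
c = 264/500 = 0.528.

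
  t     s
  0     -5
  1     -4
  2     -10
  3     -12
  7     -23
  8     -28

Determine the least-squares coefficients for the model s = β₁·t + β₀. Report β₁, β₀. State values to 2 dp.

β₁ = -2.95, β₀ = -3.33

The normal system XᵀX·[β₁, β₀]ᵀ = Xᵀs is [[127, 21]; [21, 6]]·[β₁, β₀]ᵀ = [-445, -82]ᵀ.
det = 127·6 − 21² = 321.
β₁ = ((-445)·6 − 21·(-82))/321 = -316/107; β₀ = (127·(-82) − 21·(-445))/321 = -1069/321.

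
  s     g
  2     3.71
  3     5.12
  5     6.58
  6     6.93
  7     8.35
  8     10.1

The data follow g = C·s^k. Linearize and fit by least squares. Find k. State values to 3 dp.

k = 0.652

Taking logs, ln g = k·ln s + ln C, so regress ln g on ln s.
Σln s = 9.2183, Σ(ln s)² = 15.5987, Σln g = 11.1989, Σln s·ln g = 18.1423.
Equations: 15.5987·k + 9.2183·ln C = 18.1423;  9.2183·k + 6·ln C = 11.1989.
Δ = 15.5987·6 − (9.2183)² = 8.6152; k = (18.1423·6 − 9.2183·11.1989)/8.6152 = 0.65222, ln C = (15.5987·11.1989 − 9.2183·18.1423)/8.6152 = 0.86442.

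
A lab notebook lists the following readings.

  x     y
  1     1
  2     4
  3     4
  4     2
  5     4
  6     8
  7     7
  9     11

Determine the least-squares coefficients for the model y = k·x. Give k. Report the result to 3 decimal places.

Entries of AᵀA: Σx·x = 221.
And Σx·y = 245.
Hence k = 245 / 221 ≈ 1.1086.

k = 1.109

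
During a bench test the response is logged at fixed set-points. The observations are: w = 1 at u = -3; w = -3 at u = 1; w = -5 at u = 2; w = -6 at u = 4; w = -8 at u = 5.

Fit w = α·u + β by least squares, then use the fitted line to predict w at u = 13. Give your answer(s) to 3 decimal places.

ŵ = -16.381

Entries of XᵀX: Σu·u = 55, Σu = 9, Σ1 = 5.
For Xᵀw: Σu·w = -80, Σw = -21.
XᵀX·[α, β]ᵀ = Xᵀw becomes [[55, 9]; [9, 5]]·[α, β]ᵀ = [-80, -21]ᵀ.
det = 55·5 − 9² = 194.
α = ((-80)·5 − 9·(-21))/194 = -211/194; β = (55·(-21) − 9·(-80))/194 = -435/194.
At u = 13: ŵ = (-211/194)·(13) + (-435/194)·(1) = -1589/97.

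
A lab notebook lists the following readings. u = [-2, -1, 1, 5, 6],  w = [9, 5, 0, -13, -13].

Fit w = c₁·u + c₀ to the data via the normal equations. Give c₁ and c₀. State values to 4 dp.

Setting ∂/∂c₁ … = 0 gives: 67·c₁ + 9·c₀ = -166;  9·c₁ + 5·c₀ = -12.
Δ = 67·5 − 9² = 254.
c₁ = ((-166)·5 − 9·(-12))/254 = -361/127; c₀ = (67·(-12) − 9·(-166))/254 = 345/127.

c₁ = -2.8425, c₀ = 2.7165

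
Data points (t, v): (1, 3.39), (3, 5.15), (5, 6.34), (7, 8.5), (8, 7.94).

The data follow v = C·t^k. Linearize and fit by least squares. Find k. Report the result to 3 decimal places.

k = 0.435

Taking logs, ln v = k·ln t + ln C, so regress ln v on ln t.
AᵀA = [[11.9079, 6.7334]; [6.7334, 5]], rhs = [13.2459, 8.9187]ᵀ  (here Σln t = 6.7334, Σ(ln t)² = 11.9079, Σln v = 8.9187, Σln t·ln v = 13.2459).
Slope k = (n·Σln t·ln v − Σln t·Σln v)/(n·Σ(ln t)² − (Σln t)²) = (5·13.2459 − 6.7334·8.9187)/14.2007 = 0.43492; ln C = (Σln v − k·Σln t)/n = 1.19804.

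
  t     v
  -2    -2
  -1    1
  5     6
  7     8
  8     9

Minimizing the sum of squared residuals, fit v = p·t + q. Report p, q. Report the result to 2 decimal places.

p = 1.01, q = 0.96

The normal system XᵀX·[p, q]ᵀ = Xᵀv is [[143, 17]; [17, 5]]·[p, q]ᵀ = [161, 22]ᵀ.
det = 143·5 − 17² = 426.
p = (161·5 − 17·22)/426 = 431/426; q = (143·22 − 17·161)/426 = 409/426.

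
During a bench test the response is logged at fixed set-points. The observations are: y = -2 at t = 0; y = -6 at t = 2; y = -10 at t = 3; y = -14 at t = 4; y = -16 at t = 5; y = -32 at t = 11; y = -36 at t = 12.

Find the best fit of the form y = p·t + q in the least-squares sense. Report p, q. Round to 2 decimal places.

p = -2.83, q = -1.63

Entries of MᵀM: Σt·t = 319, Σt = 37, Σ1 = 7.
Moment sums: Σt·y = -962, Σy = -116.
MᵀM·[p, q]ᵀ = Mᵀy becomes [[319, 37]; [37, 7]]·[p, q]ᵀ = [-962, -116]ᵀ.
Eliminating q: 7·(row 1) − 37·(row 2) gives 864·p = 7·(-962) − 37·(-116) = -2442, so p = -407/144.
Then q = ((-116) − 37·(-407/144))/7 = -235/144.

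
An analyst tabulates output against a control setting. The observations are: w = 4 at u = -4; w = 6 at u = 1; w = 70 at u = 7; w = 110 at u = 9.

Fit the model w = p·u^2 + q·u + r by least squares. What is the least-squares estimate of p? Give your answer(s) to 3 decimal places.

p = 0.984

The normal equations are: 9219·p + 1009·q + 147·r = 12410;  1009·p + 147·q + 13·r = 1470;  147·p + 13·q + 4·r = 190.
(Σu^2·u^2 = 9219, Σu^2·u = 1009, Σu^2 = 147, Σu·u = 147, Σu = 13, Σ1 = 4, Σu^2·w = 12410, Σu·w = 1470, Σw = 190.)
Solving the 3×3 system (Gaussian elimination) gives p = 57820/58789, q = 185210/58789, r = 65660/58789.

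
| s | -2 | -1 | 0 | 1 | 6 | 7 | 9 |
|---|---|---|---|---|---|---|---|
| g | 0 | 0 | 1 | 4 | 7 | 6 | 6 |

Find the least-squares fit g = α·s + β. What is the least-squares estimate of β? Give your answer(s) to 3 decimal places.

Forming AᵀA = [[172, 20]; [20, 7]] and Aᵀg = [142, 24]ᵀ gives AᵀA·[α, β]ᵀ = Aᵀg.
det = 172·7 − 20² = 804.
α = (142·7 − 20·24)/804 = 257/402; β = (172·24 − 20·142)/804 = 322/201.

β = 1.602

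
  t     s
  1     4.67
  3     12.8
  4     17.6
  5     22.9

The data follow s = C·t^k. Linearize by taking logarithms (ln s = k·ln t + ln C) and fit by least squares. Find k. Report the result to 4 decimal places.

Taking logs, ln s = k·ln t + ln C, so regress ln s on ln t.
Σln t = 4.0943, Σ(ln t)² = 5.7191, Σln s = 10.0896, Σln t·ln s = 11.8160.
Equations: 5.7191·k + 4.0943·ln C = 11.8160;  4.0943·k + 4·ln C = 10.0896.
Δ = 5.7191·4 − (4.0943)² = 6.1125; k = (11.8160·4 − 4.0943·10.0896)/6.1125 = 0.97397, ln C = (5.7191·10.0896 − 4.0943·11.8160)/6.1125 = 1.52547.

k = 0.9740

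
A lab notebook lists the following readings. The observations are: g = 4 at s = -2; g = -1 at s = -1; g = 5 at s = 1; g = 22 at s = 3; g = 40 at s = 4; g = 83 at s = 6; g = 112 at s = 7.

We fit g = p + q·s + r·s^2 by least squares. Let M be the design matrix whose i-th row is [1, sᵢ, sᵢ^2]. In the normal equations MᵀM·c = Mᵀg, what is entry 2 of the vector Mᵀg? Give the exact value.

1506

Entry 2 ↔ basis s, so (Mᵀg)_{2} = Σᵢ (s)·gᵢ = (-2)·(4) + (-1)·(-1) + (1)·(5) + (3)·(22) + (4)·(40) + (6)·(83) + (7)·(112) = 1506.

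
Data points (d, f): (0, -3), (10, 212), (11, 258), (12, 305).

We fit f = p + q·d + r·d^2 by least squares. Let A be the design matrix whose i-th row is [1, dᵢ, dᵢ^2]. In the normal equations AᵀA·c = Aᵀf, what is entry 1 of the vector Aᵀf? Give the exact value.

Entry 1 ↔ basis 1, so (Aᵀf)_{1} = Σᵢ fᵢ = (1)·(-3) + (1)·(212) + (1)·(258) + (1)·(305) = 772.

772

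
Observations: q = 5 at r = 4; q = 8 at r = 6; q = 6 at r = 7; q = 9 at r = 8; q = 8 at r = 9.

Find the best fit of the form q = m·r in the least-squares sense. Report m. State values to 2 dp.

Setting ∂/∂m … = 0 gives: 246·m = 254.
(Σr·r = 246, Σr·q = 254.)
m = 254/246 = 1.03252.

m = 1.03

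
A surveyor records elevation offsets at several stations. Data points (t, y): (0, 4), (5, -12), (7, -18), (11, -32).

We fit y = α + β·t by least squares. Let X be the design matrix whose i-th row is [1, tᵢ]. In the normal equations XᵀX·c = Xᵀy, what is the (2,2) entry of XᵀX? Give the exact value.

Row 2 ↔ basis t, column 2 ↔ basis t, so (XᵀX)_{2,2} = Σᵢ (t)·(t) = (0)·(0) + (5)·(5) + (7)·(7) + (11)·(11) = 195.

195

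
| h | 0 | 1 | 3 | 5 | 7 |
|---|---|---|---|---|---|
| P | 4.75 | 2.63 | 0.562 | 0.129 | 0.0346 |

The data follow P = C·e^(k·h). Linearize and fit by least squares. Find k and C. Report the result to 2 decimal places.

k = -0.72, C = 4.94

Linearized form: ln P = k·h + ln C. From the 5 transformed points,
XᵀX = [[84.0000, 16.0000]; [16.0000, 5]], rhs = [-34.5488, -3.4630]ᵀ  (here Σh = 16.0000, Σ(h)² = 84.0000, Σln P = -3.4630, Σh·ln P = -34.5488).
Δ = 84.0000·5 − (16.0000)² = 164.0000; k = (-34.5488·5 − 16.0000·-3.4630)/164.0000 = -0.71547, ln C = (84.0000·-3.4630 − 16.0000·-34.5488)/164.0000 = 1.59690, so C = exp(1.59690) = 4.93770.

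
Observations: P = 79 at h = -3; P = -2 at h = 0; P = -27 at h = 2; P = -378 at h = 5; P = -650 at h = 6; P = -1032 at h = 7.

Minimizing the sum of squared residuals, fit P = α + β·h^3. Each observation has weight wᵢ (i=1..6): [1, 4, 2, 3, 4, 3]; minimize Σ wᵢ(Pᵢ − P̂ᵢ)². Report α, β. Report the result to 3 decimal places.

α = -2.305, β = -3.001

With design matrix M, MᵀWM = [[17, 2257]; [2257, 587303]] and MᵀWP = [-6813, -1767843]ᵀ.
det = 17·587303 − 2257² = 4890102.
α = ((-6813)·587303 − 2257·(-1767843))/4890102 = -1878948/815017; β = (17·(-1767843) − 2257·(-6813))/4890102 = -2446065/815017.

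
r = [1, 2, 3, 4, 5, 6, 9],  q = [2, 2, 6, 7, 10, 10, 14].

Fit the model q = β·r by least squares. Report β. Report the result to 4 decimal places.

Entries of MᵀM: Σr·r = 172.
Moment sums: Σr·q = 288.
MᵀM·[β]ᵀ = Mᵀq becomes [[172]]·[β]ᵀ = [288]ᵀ.
Hence β = 288 / 172 ≈ 1.67442.

β = 1.6744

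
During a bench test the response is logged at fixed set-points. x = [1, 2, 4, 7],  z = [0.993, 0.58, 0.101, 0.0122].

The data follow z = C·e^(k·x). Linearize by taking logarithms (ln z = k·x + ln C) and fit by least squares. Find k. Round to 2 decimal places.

Taking logs, ln z = k·x + ln C, so regress ln z on x.
Sums: Σx = 14.0000, Σ(x)² = 70.0000, Σln z = -7.2507, Σx·ln z = -41.1113.
Normal system: [[70.0000, 14.0000]; [14.0000, 4]]·[k, ln C]ᵀ = [-41.1113, -7.2507]ᵀ.
Slope k = (n·Σx·ln z − Σx·Σln z)/(n·Σ(x)² − (Σx)²) = (4·-41.1113 − 14.0000·-7.2507)/84.0000 = -0.74923; ln C = (Σln z − k·Σx)/n = 0.80962.

k = -0.75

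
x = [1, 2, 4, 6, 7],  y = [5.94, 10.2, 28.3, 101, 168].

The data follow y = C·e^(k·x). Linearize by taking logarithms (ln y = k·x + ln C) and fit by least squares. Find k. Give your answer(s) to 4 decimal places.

k = 0.5620

Let Y = ln y. Fitting Y = k·x + ln C by least squares:
Σx = 20.0000, Σ(x)² = 106.0000, Σln y = 17.1860, Σx·ln y = 83.3564.
Equations: 106.0000·k + 20.0000·ln C = 83.3564;  20.0000·k + 5·ln C = 17.1860.
Slope k = (n·Σx·ln y − Σx·Σln y)/(n·Σ(x)² − (Σx)²) = (5·83.3564 − 20.0000·17.1860)/130.0000 = 0.56201; ln C = (Σln y − k·Σx)/n = 1.18917.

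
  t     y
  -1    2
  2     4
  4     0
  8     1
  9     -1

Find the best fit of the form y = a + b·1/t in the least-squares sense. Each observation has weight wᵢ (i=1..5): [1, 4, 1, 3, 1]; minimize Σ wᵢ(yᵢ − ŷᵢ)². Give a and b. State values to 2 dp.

a = 1.73, b = 1.53

Sums needed: Σwᵢ·1 = 10, Σwᵢ·1/t = 125/72, Σwᵢ·1/t·1/t = 10999/5184.
And Σwᵢ·y = 20, Σwᵢ·1/t·y = 451/72.
det = 10·(10999/5184) − (125/72)² = 1165/64.
a = (20·(10999/5184) − (125/72)·(451/72))/(1165/64) = 10907/6291; b = (10·(451/72) − (125/72)·20)/(1165/64) = 1072/699.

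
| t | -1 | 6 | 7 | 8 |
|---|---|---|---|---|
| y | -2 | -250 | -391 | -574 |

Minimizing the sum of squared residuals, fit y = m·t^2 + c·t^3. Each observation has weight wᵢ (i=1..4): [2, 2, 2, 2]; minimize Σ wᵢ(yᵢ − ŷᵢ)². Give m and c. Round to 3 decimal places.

m = -0.941, c = -1.004

Sums needed: Σwᵢ·t^2·t^2 = 15588, Σwᵢ·t^2·t^3 = 114700, Σwᵢ·t^3·t^3 = 852900.
Moment sums: Σwᵢ·t^2·y = -129794, Σwᵢ·t^3·y = -963998.
Eliminating c: 852900·(row 1) − 114700·(row 2) gives 138915200·m = 852900·(-129794) − 114700·(-963998) = -130732000, so m = -163415/173644.
Then c = ((-963998) − 114700·(-163415/173644))/852900 = -4357157/4341100.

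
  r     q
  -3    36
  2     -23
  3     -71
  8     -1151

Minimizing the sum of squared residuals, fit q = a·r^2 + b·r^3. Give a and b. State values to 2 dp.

a = -1.95, b = -2.00

With design matrix M, MᵀM = [[4274, 32800]; [32800, 263666]] and Mᵀq = [-74071, -592385]ᵀ.
Eliminating b: 263666·(row 1) − 32800·(row 2) gives 51068484·a = 263666·(-74071) − 32800·(-592385) = -99776286, so a = -5543127/2837138.
Then b = ((-592385) − 32800·(-5543127/2837138))/263666 = -5684705/2837138.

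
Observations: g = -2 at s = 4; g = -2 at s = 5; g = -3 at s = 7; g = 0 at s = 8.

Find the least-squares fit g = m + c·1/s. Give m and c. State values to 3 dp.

m = -0.412, c = -7.453

Forming AᵀA = [[4, 201/280]; [201/280, 10861/78400]] and Aᵀg = [-7, -93/70]ᵀ gives AᵀA·[m, c]ᵀ = Aᵀg.
Eliminating c: (10861/78400)·(row 1) − (201/280)·(row 2) gives (3043/78400)·m = (10861/78400)·(-7) − (201/280)·(-93/70) = -251/15680, so m = -1255/3043.
Then c = ((-93/70) − (201/280)·(-1255/3043))/(10861/78400) = -22680/3043.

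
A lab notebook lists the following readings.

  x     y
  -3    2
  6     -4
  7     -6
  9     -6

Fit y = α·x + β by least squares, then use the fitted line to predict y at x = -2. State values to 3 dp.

With design matrix A, AᵀA = [[175, 19]; [19, 4]] and Aᵀy = [-126, -14]ᵀ.
Δ = 175·4 − 19² = 339.
α = ((-126)·4 − 19·(-14))/339 = -238/339; β = (175·(-14) − 19·(-126))/339 = -56/339.
At x = -2: ŷ = (-238/339)·(-2) + (-56/339)·(1) = 140/113.

ŷ = 1.239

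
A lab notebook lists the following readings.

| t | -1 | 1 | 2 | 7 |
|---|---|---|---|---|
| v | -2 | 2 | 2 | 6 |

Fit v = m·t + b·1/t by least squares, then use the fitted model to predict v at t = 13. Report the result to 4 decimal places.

Normal-equation sums: Σt·t = 55, Σt·1/t = 4, Σ1/t·1/t = 445/196.
And Σt·v = 50, Σ1/t·v = 41/7.
So AᵀA·[m, b]ᵀ = Aᵀv: [[55, 4]; [4, 445/196]]·[m, b]ᵀ = [50, 41/7]ᵀ.
Eliminating b: (445/196)·(row 1) − 4·(row 2) gives (21339/196)·m = (445/196)·50 − 4·(41/7) = 8829/98, so m = 1962/2371.
Then b = ((41/7) − 4·(1962/2371))/(445/196) = 2660/2371.
At t = 13: v̂ = (1962/2371)·(13) + (2660/2371)·(1/13) = 334238/30823.

v̂ = 10.8438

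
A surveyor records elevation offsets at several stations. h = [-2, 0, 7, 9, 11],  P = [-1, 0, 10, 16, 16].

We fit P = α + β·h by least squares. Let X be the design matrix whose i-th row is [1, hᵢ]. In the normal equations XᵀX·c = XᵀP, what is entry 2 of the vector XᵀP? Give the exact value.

Entry 2 ↔ basis h, so (XᵀP)_{2} = Σᵢ (h)·Pᵢ = (-2)·(-1) + (0)·(0) + (7)·(10) + (9)·(16) + (11)·(16) = 392.

392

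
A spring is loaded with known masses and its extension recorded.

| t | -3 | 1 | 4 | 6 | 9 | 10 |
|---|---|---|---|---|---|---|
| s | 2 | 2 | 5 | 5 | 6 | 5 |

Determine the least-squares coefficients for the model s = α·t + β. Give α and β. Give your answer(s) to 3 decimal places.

Normal-equation sums: Σt·t = 243, Σt = 27, Σ1 = 6.
For Mᵀs: Σt·s = 150, Σs = 25.
MᵀM·[α, β]ᵀ = Mᵀs becomes [[243, 27]; [27, 6]]·[α, β]ᵀ = [150, 25]ᵀ.
Eliminating β: 6·(row 1) − 27·(row 2) gives 729·α = 6·150 − 27·25 = 225, so α = 25/81.
Then β = (25 − 27·(25/81))/6 = 25/9.

α = 0.309, β = 2.778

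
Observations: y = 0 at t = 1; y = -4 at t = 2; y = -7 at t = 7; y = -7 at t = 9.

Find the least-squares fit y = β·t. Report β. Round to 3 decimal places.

β = -0.889

Setting ∂/∂β … = 0 gives: 135·β = -120.
(Σt·t = 135, Σt·y = -120.)
β = (-120)/135 = -0.888889.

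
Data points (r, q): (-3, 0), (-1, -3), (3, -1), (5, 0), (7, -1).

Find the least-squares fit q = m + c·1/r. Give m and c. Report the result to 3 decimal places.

With design matrix A, AᵀA = [[5, -23/35]; [-23/35, 14141/11025]] and Aᵀq = [-5, 53/21]ᵀ.
Eliminating c: (14141/11025)·(row 1) − (-23/35)·(row 2) gives (65944/11025)·m = (14141/11025)·(-5) − (-23/35)·(53/21) = -10484/2205, so m = -13105/16486.
Then c = ((53/21) − (-23/35)·(-13105/16486))/(14141/11025) = 25725/16486.

m = -0.795, c = 1.560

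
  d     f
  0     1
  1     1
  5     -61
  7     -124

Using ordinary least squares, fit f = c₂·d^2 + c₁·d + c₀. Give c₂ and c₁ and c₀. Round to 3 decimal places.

The normal equations are: 3027·c₂ + 469·c₁ + 75·c₀ = -7600;  469·c₂ + 75·c₁ + 13·c₀ = -1172;  75·c₂ + 13·c₁ + 4·c₀ = -183.
Row-reducing yields c₂ = -6501/2342, c₁ = 3433/2342, c₀ = 1795/1171.

c₂ = -2.776, c₁ = 1.466, c₀ = 1.533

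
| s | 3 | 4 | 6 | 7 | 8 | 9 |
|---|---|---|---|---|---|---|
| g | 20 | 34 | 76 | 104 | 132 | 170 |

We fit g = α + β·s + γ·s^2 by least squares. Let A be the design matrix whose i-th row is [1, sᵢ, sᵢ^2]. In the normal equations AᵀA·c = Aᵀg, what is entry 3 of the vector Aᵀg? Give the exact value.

Entry 3 ↔ basis s^2, so (Aᵀg)_{3} = Σᵢ (s^2)·gᵢ = (9)·(20) + (16)·(34) + (36)·(76) + (49)·(104) + (64)·(132) + (81)·(170) = 30774.

30774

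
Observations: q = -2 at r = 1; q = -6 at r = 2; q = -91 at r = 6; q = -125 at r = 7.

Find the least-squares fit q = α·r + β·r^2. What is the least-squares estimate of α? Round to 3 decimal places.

Sums needed: Σr·r = 90, Σr·r^2 = 568, Σr^2·r^2 = 3714.
And Σr·q = -1435, Σr^2·q = -9427.
det = 90·3714 − 568² = 11636.
α = ((-1435)·3714 − 568·(-9427))/11636 = 12473/5818; β = (90·(-9427) − 568·(-1435))/11636 = -16675/5818.

α = 2.144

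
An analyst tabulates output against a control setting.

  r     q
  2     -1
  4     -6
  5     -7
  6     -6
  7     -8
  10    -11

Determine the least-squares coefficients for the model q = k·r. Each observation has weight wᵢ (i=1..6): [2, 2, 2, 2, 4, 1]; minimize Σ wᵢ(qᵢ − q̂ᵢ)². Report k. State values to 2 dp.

k = -1.15

The normal system MᵀWM·[k]ᵀ = MᵀWq is [[458]]·[k]ᵀ = [-528]ᵀ.
k = (-528)/458 = -1.15284.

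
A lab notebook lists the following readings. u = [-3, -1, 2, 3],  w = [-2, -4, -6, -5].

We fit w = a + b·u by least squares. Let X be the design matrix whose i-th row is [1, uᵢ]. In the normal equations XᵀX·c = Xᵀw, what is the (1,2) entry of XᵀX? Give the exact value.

Row 1 ↔ basis 1, column 2 ↔ basis u, so (XᵀX)_{1,2} = Σᵢ u = (1)·(-3) + (1)·(-1) + (1)·(2) + (1)·(3) = 1.

1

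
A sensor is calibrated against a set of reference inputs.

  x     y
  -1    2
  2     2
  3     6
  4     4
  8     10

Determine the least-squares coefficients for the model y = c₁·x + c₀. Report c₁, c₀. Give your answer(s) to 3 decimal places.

c₁ = 0.916, c₀ = 1.869

AᵀA·[c₁, c₀]ᵀ = Aᵀy reads: 94·c₁ + 16·c₀ = 116;  16·c₁ + 5·c₀ = 24.
(Σx·x = 94, Σx = 16, Σ1 = 5, Σx·y = 116, Σy = 24.)
Δ = 94·5 − 16² = 214.
c₁ = (116·5 − 16·24)/214 = 98/107; c₀ = (94·24 − 16·116)/214 = 200/107.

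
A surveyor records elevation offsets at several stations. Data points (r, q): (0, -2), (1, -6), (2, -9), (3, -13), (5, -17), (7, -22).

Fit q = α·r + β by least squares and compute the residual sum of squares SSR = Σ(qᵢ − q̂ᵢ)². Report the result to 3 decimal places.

SSR = 4.059

Forming AᵀA = [[88, 18]; [18, 6]] and Aᵀq = [-302, -69]ᵀ gives AᵀA·[α, β]ᵀ = Aᵀq.
Determinant 88·6 − 18² = 204.
α = ((-302)·6 − 18·(-69))/204 = -95/34; β = (88·(-69) − 18·(-302))/204 = -53/17.
Residuals: 19/17, -3/34, -5/17, -3/2, 3/34, 23/34; SSR = 69/17.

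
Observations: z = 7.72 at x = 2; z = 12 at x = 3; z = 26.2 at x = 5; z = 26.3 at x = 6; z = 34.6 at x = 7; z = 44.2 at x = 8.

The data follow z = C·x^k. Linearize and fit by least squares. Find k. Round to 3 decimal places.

k = 1.233

With ln zᵢ as the transformed response and ln xᵢ as the regressor:
Sums: Σln x = 9.2183, Σ(ln x)² = 15.5987, Σln z = 18.3966, Σln x·ln z = 30.0354.
Normal system: [[15.5987, 9.2183]; [9.2183, 6]]·[k, ln C]ᵀ = [30.0354, 18.3966]ᵀ.
Solving (det = 8.6152): k = 1.23346, ln C = 1.17104.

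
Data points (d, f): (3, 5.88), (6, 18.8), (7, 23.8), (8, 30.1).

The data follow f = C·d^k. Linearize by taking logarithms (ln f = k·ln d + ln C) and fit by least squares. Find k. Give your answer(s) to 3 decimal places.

With ln fᵢ as the transformed response and ln dᵢ as the regressor:
Σln d = 6.9157, Σ(ln d)² = 12.5280, Σln f = 11.2796, Σln d·ln f = 20.4505.
Equations: 12.5280·k + 6.9157·ln C = 20.4505;  6.9157·k + 4·ln C = 11.2796.
Δ = 12.5280·4 − (6.9157)² = 2.2847; k = (20.4505·4 − 6.9157·11.2796)/2.2847 = 1.66104, ln C = (12.5280·11.2796 − 6.9157·20.4505)/2.2847 = -0.05192.

k = 1.661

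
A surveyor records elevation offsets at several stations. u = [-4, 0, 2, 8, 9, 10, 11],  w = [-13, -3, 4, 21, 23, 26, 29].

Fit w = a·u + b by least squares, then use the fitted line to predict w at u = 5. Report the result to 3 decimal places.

Entries of XᵀX: Σu·u = 386, Σu = 36, Σ1 = 7.
For Xᵀw: Σu·w = 1014, Σw = 87.
Normal equations: [[386, 36]; [36, 7]]·[a, b]ᵀ = [1014, 87]ᵀ.
Δ = 386·7 − 36² = 1406.
a = (1014·7 − 36·87)/1406 = 1983/703; b = (386·87 − 36·1014)/1406 = -1461/703.
At u = 5: ŵ = (1983/703)·(5) + (-1461/703)·(1) = 8454/703.

ŵ = 12.026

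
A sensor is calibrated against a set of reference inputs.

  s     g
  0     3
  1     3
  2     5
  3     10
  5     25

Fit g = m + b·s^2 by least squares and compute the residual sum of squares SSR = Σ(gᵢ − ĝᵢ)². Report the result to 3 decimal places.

With design matrix M, MᵀM = [[5, 39]; [39, 723]] and Mᵀg = [46, 738]ᵀ.
Determinant 5·723 − 39² = 2094.
m = (46·723 − 39·738)/2094 = 746/349; b = (5·738 − 39·46)/2094 = 316/349.
Residuals: 301/349, -15/349, -265/349, -100/349, 79/349; SSR = 508/349.

SSR = 1.456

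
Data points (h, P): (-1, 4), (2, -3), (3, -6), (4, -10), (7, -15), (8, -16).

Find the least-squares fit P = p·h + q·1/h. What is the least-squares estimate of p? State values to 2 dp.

Sums needed: Σh·h = 143, Σh·1/h = 6, Σ1/h·1/h = 41197/28224.
Moment sums: Σh·P = -301, Σ1/h·P = -99/7.
Normal equations: [[143, 6]; [6, 41197/28224]]·[p, q]ᵀ = [-301, -99/7]ᵀ.
Eliminating q: (41197/28224)·(row 1) − 6·(row 2) gives (4875107/28224)·p = (41197/28224)·(-301) − 6·(-99/7) = -1429327/4032, so p = -10005289/4875107.
Then q = ((-99/7) − 6·(-10005289/4875107))/(41197/28224) = -6108480/4875107.

p = -2.05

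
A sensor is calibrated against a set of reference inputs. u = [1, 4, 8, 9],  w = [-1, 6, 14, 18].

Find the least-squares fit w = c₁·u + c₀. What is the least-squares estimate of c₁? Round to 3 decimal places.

Compute the Gram sums: Σu·u = 162, Σu = 22, Σ1 = 4.
For Aᵀw: Σu·w = 297, Σw = 37.
det = 162·4 − 22² = 164.
c₁ = (297·4 − 22·37)/164 = 187/82; c₀ = (162·37 − 22·297)/164 = -135/41.

c₁ = 2.280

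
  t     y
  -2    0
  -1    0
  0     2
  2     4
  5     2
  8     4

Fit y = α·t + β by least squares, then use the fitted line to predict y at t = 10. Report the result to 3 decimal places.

ŷ = 4.811

Entries of XᵀX: Σt·t = 98, Σt = 12, Σ1 = 6.
For Xᵀy: Σt·y = 50, Σy = 12.
So XᵀX·[α, β]ᵀ = Xᵀy: [[98, 12]; [12, 6]]·[α, β]ᵀ = [50, 12]ᵀ.
Eliminating β: 6·(row 1) − 12·(row 2) gives 444·α = 6·50 − 12·12 = 156, so α = 13/37.
Then β = (12 − 12·(13/37))/6 = 48/37.
At t = 10: ŷ = (13/37)·(10) + (48/37)·(1) = 178/37.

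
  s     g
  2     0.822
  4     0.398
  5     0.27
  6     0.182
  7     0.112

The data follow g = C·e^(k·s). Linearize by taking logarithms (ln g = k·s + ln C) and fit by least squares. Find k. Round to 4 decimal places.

Taking logs, ln g = k·s + ln C, so regress ln g on s.
Sums: Σs = 24.0000, Σ(s)² = 130.0000, Σln g = -6.3197, Σs·ln g = -36.1712.
Normal system: [[130.0000, 24.0000]; [24.0000, 5]]·[k, ln C]ᵀ = [-36.1712, -6.3197]ᵀ.
Solving (det = 74.0000): k = -0.39438, ln C = 0.62910.

k = -0.3944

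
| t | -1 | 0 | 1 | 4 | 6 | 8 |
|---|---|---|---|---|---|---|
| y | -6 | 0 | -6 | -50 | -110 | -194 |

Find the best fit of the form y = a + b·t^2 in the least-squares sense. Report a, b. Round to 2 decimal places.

The normal system XᵀX·[a, b]ᵀ = Xᵀy is [[6, 118]; [118, 5650]]·[a, b]ᵀ = [-366, -17188]ᵀ.
Eliminating b: 5650·(row 1) − 118·(row 2) gives 19976·a = 5650·(-366) − 118·(-17188) = -39716, so a = -9929/4994.
Then b = ((-17188) − 118·(-9929/4994))/5650 = -14985/4994.

a = -1.99, b = -3.00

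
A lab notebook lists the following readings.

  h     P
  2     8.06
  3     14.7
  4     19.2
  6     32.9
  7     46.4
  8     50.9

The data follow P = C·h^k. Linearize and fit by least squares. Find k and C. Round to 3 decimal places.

k = 1.332, C = 3.217

With ln Pᵢ as the transformed response and ln hᵢ as the regressor:
Σln h = 8.9952, Σ(ln h)² = 14.9303, Σln P = 18.9903, Σln h·ln P = 30.3942.
Equations: 14.9303·k + 8.9952·ln C = 30.3942;  8.9952·k + 6·ln C = 18.9903.
Slope k = (n·Σln h·ln P − Σln h·Σln P)/(n·Σ(ln h)² − (Σln h)²) = (6·30.3942 − 8.9952·18.9903)/8.6686 = 1.33177; ln C = (Σln P − k·Σln h)/n = 1.16848, so C = exp(1.16848) = 3.21709.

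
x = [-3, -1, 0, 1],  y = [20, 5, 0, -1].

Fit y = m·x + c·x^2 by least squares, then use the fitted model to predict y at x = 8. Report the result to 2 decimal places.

ŷ = 62.00

Sums needed: Σx·x = 11, Σx·x^2 = -27, Σx^2·x^2 = 83.
And Σx·y = -66, Σx^2·y = 184.
Eliminating c: 83·(row 1) − (-27)·(row 2) gives 184·m = 83·(-66) − (-27)·184 = -510, so m = -255/92.
Then c = (184 − (-27)·(-255/92))/83 = 121/92.
At x = 8: ŷ = (-255/92)·(8) + (121/92)·(64) = 62.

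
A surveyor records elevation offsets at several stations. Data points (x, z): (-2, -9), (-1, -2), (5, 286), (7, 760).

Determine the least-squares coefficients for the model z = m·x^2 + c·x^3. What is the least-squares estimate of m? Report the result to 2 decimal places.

m = 1.40

Forming MᵀM = [[3043, 19899]; [19899, 133339]] and Mᵀz = [44352, 296504]ᵀ gives MᵀM·[m, c]ᵀ = Mᵀz.
Eliminating c: 133339·(row 1) − 19899·(row 2) gives 9780376·m = 133339·44352 − 19899·296504 = 13718232, so m = 1714779/1222547.
Then c = (296504 − 19899·(1714779/1222547))/133339 = 2462653/1222547.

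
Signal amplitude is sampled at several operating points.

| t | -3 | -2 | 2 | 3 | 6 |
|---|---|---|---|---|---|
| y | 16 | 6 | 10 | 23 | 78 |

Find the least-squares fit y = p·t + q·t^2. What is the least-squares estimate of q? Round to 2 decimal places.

Forming AᵀA = [[62, 216]; [216, 1490]] and Aᵀy = [497, 3223]ᵀ gives AᵀA·[p, q]ᵀ = Aᵀy.
Eliminating q: 1490·(row 1) − 216·(row 2) gives 45724·p = 1490·497 − 216·3223 = 44362, so p = 22181/22862.
Then q = (3223 − 216·(22181/22862))/1490 = 46237/22862.

q = 2.02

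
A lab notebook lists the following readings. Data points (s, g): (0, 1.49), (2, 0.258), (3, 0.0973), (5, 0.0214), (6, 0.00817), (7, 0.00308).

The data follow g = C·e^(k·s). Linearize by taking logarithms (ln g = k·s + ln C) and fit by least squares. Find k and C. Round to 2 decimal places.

k = -0.87, C = 1.47

Taking logs, ln g = k·s + ln C, so regress ln g on s.
AᵀA = [[123.0000, 23.0000]; [23.0000, 6]], rhs = [-98.2448, -17.7205]ᵀ  (here Σs = 23.0000, Σ(s)² = 123.0000, Σln g = -17.7205, Σs·ln g = -98.2448).
Solving (det = 209.0000): k = -0.87033, ln C = 0.38284, so C = exp(0.38284) = 1.46645.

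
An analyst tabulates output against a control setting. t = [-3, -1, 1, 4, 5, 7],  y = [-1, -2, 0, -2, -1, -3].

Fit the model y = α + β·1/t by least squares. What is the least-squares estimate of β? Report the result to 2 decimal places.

β = 0.72

Compute the Gram sums: Σ1 = 6, Σ1/t = 109/420, Σ1/t·1/t = 394081/176400.
And Σy = -9, Σ1/t·y = 253/210.
XᵀX·[α, β]ᵀ = Xᵀy becomes [[6, 109/420]; [109/420, 394081/176400]]·[α, β]ᵀ = [-9, 253/210]ᵀ.
Determinant 6·(394081/176400) − (109/420)² = 470521/35280.
α = ((-9)·(394081/176400) − (109/420)·(253/210))/(470521/35280) = -3601883/2352605; β = (6·(253/210) − (109/420)·(-9))/(470521/35280) = 337428/470521.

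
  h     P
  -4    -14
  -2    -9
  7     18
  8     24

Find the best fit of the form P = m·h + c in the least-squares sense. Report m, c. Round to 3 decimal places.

m = 3.098, c = -2.220

From the data, Σh·h = 133, Σh = 9, Σ1 = 4.
Right-hand side: Σh·P = 392, ΣP = 19.
So XᵀX·[m, c]ᵀ = XᵀP: [[133, 9]; [9, 4]]·[m, c]ᵀ = [392, 19]ᵀ.
det = 133·4 − 9² = 451.
m = (392·4 − 9·19)/451 = 127/41; c = (133·19 − 9·392)/451 = -91/41.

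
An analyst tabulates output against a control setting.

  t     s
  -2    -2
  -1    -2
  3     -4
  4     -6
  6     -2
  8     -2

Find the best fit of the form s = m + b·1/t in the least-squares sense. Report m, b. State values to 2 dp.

m = -3.17, b = -1.63

Sums needed: Σ1 = 6, Σ1/t = -5/8, Σ1/t·1/t = 845/576.
For Aᵀs: Σs = -18, Σ1/t·s = -5/12.
Δ = 6·(845/576) − (-5/8)² = 1615/192.
m = ((-18)·(845/576) − (-5/8)·(-5/12))/(1615/192) = -1024/323; b = (6·(-5/12) − (-5/8)·(-18))/(1615/192) = -528/323.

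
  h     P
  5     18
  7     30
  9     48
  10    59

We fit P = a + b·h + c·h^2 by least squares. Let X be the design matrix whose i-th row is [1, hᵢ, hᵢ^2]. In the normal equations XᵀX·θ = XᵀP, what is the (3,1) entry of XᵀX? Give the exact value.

Row 3 ↔ basis h^2, column 1 ↔ basis 1, so (XᵀX)_{3,1} = Σᵢ h^2 = (25)·(1) + (49)·(1) + (81)·(1) + (100)·(1) = 255.

255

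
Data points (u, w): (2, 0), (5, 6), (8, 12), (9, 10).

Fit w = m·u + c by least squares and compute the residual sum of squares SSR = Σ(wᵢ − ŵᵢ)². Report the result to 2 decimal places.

With design matrix A, AᵀA = [[174, 24]; [24, 4]] and Aᵀw = [216, 28]ᵀ.
Determinant 174·4 − 24² = 120.
m = (216·4 − 24·28)/120 = 8/5; c = (174·28 − 24·216)/120 = -13/5.
Residuals: -3/5, 3/5, 9/5, -9/5; SSR = 36/5.

SSR = 7.20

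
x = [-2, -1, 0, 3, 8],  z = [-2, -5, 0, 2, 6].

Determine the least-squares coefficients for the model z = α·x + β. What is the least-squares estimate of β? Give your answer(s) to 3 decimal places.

From the data, Σx·x = 78, Σx = 8, Σ1 = 5.
And Σx·z = 63, Σz = 1.
AᵀA·[α, β]ᵀ = Aᵀz becomes [[78, 8]; [8, 5]]·[α, β]ᵀ = [63, 1]ᵀ.
Eliminating β: 5·(row 1) − 8·(row 2) gives 326·α = 5·63 − 8·1 = 307, so α = 307/326.
Then β = (1 − 8·(307/326))/5 = -213/163.

β = -1.307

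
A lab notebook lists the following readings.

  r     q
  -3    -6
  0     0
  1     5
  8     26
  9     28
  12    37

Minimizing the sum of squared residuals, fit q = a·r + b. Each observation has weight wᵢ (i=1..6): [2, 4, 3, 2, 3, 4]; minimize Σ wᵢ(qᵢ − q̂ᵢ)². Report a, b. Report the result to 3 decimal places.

Setting ∂/∂a … = 0 gives: 968·a + 88·b = 2999;  88·a + 18·b = 287.
det = 968·18 − 88² = 9680.
a = (2999·18 − 88·287)/9680 = 14363/4840; b = (968·287 − 88·2999)/9680 = 79/55.

a = 2.968, b = 1.436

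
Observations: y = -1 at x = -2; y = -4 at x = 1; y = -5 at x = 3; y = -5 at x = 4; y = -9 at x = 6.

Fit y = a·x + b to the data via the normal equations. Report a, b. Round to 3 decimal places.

a = -0.898, b = -2.645

Compute the Gram sums: Σx·x = 66, Σx = 12, Σ1 = 5.
And Σx·y = -91, Σy = -24.
MᵀM·[a, b]ᵀ = Mᵀy becomes [[66, 12]; [12, 5]]·[a, b]ᵀ = [-91, -24]ᵀ.
Eliminating b: 5·(row 1) − 12·(row 2) gives 186·a = 5·(-91) − 12·(-24) = -167, so a = -167/186.
Then b = ((-24) − 12·(-167/186))/5 = -82/31.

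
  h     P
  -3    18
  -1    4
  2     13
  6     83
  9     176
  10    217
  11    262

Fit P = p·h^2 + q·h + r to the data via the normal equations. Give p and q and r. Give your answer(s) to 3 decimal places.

p = 2.044, q = 0.996, r = 2.784

With design matrix A, AᵀA = [[32596, 3256, 352]; [3256, 352, 34]; [352, 34, 7]] and AᵀP = [70864, 7102, 773]ᵀ.
Row-reducing yields p = 116968/57213, q = 56998/57213, r = 159283/57213.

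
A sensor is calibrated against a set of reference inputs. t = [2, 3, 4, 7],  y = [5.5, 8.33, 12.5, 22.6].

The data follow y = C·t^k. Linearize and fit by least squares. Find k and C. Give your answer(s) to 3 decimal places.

Linearized form: ln y = k·ln t + ln C. From the 4 transformed points,
Sums: Σln t = 5.1240, Σ(ln t)² = 7.3958, Σln y = 9.4683, Σln t·ln y = 13.0792.
Normal system: [[7.3958, 5.1240]; [5.1240, 4]]·[k, ln C]ᵀ = [13.0792, 9.4683]ᵀ.
Slope k = (n·Σln t·ln y − Σln t·Σln y)/(n·Σ(ln t)² − (Σln t)²) = (4·13.0792 − 5.1240·9.4683)/3.3281 = 1.14228; ln C = (Σln y − k·Σln t)/n = 0.90382, so C = exp(0.90382) = 2.46903.

k = 1.142, C = 2.469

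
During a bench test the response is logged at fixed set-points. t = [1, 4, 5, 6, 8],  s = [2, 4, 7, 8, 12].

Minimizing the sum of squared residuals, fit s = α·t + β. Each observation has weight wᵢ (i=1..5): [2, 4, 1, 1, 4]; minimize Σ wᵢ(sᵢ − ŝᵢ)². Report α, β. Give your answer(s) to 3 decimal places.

α = 1.551, β = -0.967

AᵀWA·[α, β]ᵀ = AᵀWs reads: 383·α + 61·β = 535;  61·α + 12·β = 83.
(Σwᵢ·t·t = 383, Σwᵢ·t = 61, Σwᵢ·1 = 12, Σwᵢ·t·s = 535, Σwᵢ·s = 83.)
det = 383·12 − 61² = 875.
α = (535·12 − 61·83)/875 = 1357/875; β = (383·83 − 61·535)/875 = -846/875.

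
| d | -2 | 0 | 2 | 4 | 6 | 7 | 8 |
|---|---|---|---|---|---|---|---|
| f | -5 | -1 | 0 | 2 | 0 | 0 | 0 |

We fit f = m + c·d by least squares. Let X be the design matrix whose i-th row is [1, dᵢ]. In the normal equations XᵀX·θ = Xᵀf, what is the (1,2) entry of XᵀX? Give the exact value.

Row 1 ↔ basis 1, column 2 ↔ basis d, so (XᵀX)_{1,2} = Σᵢ d = (1)·(-2) + (1)·(0) + (1)·(2) + (1)·(4) + (1)·(6) + (1)·(7) + (1)·(8) = 25.

25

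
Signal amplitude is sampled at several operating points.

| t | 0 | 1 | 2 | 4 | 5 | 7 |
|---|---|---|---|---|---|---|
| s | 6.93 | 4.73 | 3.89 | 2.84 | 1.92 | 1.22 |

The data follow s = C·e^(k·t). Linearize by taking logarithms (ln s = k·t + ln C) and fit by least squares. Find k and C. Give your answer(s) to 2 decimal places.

k = -0.24, C = 6.52

With ln sᵢ as the transformed response and tᵢ as the regressor:
Σt = 19.0000, Σ(t)² = 95.0000, Σln s = 6.7432, Σt·ln s = 13.0995.
Equations: 95.0000·k + 19.0000·ln C = 13.0995;  19.0000·k + 6·ln C = 6.7432.
Δ = 95.0000·6 − (19.0000)² = 209.0000; k = (13.0995·6 − 19.0000·6.7432)/209.0000 = -0.23695, ln C = (95.0000·6.7432 − 19.0000·13.0995)/209.0000 = 1.87421, so C = exp(1.87421) = 6.51568.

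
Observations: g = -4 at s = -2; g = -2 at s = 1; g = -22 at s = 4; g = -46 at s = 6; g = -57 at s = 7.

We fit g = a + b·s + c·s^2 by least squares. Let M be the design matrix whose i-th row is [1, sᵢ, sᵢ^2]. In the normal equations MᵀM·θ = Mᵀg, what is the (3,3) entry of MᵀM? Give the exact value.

Row 3 ↔ basis s^2, column 3 ↔ basis s^2, so (MᵀM)_{3,3} = Σᵢ (s^2)·(s^2) = (4)·(4) + (1)·(1) + (16)·(16) + (36)·(36) + (49)·(49) = 3970.

3970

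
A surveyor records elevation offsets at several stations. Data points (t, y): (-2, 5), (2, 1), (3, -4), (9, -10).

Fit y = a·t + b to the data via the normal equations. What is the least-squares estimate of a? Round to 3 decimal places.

a = -1.387

The normal equations are: 98·a + 12·b = -110;  12·a + 4·b = -8.
Eliminating b: 4·(row 1) − 12·(row 2) gives 248·a = 4·(-110) − 12·(-8) = -344, so a = -43/31.
Then b = ((-8) − 12·(-43/31))/4 = 67/31.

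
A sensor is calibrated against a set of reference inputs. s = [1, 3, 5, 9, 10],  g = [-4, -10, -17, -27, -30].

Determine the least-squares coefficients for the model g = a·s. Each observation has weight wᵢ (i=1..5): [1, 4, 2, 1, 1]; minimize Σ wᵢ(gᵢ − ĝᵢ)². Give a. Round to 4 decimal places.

a = -3.1231

From the data, Σwᵢ·s·s = 268.
Moment sums: Σwᵢ·s·g = -837.
So MᵀWM·[a]ᵀ = MᵀWg: [[268]]·[a]ᵀ = [-837]ᵀ.
Hence a = -837 / 268 ≈ -3.12313.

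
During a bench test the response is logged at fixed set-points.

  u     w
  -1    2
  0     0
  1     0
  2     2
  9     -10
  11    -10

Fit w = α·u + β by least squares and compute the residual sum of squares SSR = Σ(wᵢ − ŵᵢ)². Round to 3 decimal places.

SSR = 12.869

The normal system AᵀA·[α, β]ᵀ = Aᵀw is [[208, 22]; [22, 6]]·[α, β]ᵀ = [-198, -16]ᵀ.
det = 208·6 − 22² = 764.
α = ((-198)·6 − 22·(-16))/764 = -209/191; β = (208·(-16) − 22·(-198))/764 = 257/191.
Residuals: -84/191, -257/191, -48/191, 543/191, -286/191, 132/191; SSR = 2458/191.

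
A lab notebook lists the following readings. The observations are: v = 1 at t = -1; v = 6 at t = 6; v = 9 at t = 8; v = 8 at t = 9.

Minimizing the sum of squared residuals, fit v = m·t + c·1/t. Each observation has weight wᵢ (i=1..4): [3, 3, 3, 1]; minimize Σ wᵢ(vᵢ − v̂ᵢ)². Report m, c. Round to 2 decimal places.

Sums needed: Σwᵢ·t·t = 384, Σwᵢ·t·1/t = 10, Σwᵢ·1/t·1/t = 16291/5184.
Moment sums: Σwᵢ·t·v = 393, Σwᵢ·1/t·v = 307/72.
Δ = 384·(16291/5184) − 10² = 29882/27.
m = (393·(16291/5184) − 10·(307/72))/(29882/27) = 2060441/1912448; c = (384·(307/72) − 10·393)/(29882/27) = -30951/14941.

m = 1.08, c = -2.07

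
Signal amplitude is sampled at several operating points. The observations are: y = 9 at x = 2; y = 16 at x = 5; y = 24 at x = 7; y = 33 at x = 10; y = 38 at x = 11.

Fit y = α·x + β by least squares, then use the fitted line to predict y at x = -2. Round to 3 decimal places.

The normal equations are: 299·α + 35·β = 1014;  35·α + 5·β = 120.
(Σx·x = 299, Σx = 35, Σ1 = 5, Σx·y = 1014, Σy = 120.)
Eliminating β: 5·(row 1) − 35·(row 2) gives 270·α = 5·1014 − 35·120 = 870, so α = 29/9.
Then β = (120 − 35·(29/9))/5 = 13/9.
At x = -2: ŷ = (29/9)·(-2) + (13/9)·(1) = -5.

ŷ = -5.000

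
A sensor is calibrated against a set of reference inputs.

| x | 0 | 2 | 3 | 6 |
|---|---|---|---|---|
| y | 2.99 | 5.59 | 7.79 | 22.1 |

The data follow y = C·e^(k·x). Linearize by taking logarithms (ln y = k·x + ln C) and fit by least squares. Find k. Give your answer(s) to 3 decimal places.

k = 0.334

Linearized form: ln y = k·x + ln C. From the 4 transformed points,
AᵀA = [[49.0000, 11.0000]; [11.0000, 4]], rhs = [28.1739, 7.9647]ᵀ  (here Σx = 11.0000, Σ(x)² = 49.0000, Σln y = 7.9647, Σx·ln y = 28.1739).
Solving (det = 75.0000): k = 0.33446, ln C = 1.07141.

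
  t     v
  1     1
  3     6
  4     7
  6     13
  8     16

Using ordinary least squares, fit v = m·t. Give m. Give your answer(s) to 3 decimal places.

m = 2.008

Compute the Gram sums: Σt·t = 126.
Moment sums: Σt·v = 253.
Normal equations: [[126]]·[m]ᵀ = [253]ᵀ.
m = 253/126 = 2.00794.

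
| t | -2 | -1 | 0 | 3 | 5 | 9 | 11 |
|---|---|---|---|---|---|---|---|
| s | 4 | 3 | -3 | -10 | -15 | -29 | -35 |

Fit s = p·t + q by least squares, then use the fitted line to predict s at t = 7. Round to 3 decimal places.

Entries of AᵀA: Σt·t = 241, Σt = 25, Σ1 = 7.
And Σt·s = -762, Σs = -85.
Normal equations: [[241, 25]; [25, 7]]·[p, q]ᵀ = [-762, -85]ᵀ.
Δ = 241·7 − 25² = 1062.
p = ((-762)·7 − 25·(-85))/1062 = -3209/1062; q = (241·(-85) − 25·(-762))/1062 = -1435/1062.
At t = 7: ŝ = (-3209/1062)·(7) + (-1435/1062)·(1) = -3983/177.

ŝ = -22.503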